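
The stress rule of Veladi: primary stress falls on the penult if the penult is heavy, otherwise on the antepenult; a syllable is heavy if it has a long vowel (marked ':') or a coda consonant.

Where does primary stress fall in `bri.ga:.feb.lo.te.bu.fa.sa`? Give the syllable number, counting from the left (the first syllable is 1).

Weights: 6 bu L, 7 fa L, 8 sa L.
The penult (syllable 7, fa) is light, so stress falls on the antepenult (syllable 6, bu).
Primary stress: syllable 6 → bri.ga:.feb.lo.te.ˈbu.fa.sa.

6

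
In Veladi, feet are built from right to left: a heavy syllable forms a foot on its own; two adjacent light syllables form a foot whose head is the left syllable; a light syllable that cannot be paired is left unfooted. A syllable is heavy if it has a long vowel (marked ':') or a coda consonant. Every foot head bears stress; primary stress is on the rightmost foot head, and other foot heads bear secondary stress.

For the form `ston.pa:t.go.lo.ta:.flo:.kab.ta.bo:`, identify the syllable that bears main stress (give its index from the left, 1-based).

Weights: 1 ston H, 2 pa:t H, 3 go L, 4 lo L, 5 ta: H, 6 flo: H, 7 kab H, 8 ta L, 9 bo: H.
Parse right to left (heavy = foot alone; LL = one foot; stranded L unfooted): (ˈston) (ˈpa:t) (ˈgo.lo) (ˈta:) (ˈflo:) (ˈkab) ta (ˈbo:).
Foot heads: 1, 2, 3, 5, 6, 7, 9.
Primary stress on the rightmost head = syllable 9.
Primary stress: syllable 9 → ston.pa:t.go.lo.ta:.flo:.kab.ta.ˈbo:.

9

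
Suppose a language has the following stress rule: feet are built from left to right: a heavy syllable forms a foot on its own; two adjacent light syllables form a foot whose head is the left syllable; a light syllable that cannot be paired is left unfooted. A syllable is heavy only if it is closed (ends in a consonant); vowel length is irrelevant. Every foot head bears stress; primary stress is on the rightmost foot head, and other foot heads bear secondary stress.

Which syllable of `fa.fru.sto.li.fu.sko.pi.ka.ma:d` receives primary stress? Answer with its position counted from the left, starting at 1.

Weights: 1 fa L, 2 fru L, 3 sto L, 4 li L, 5 fu L, 6 sko L, 7 pi L, 8 ka L, 9 ma:d H.
Parse left to right (heavy = foot alone; LL = one foot; stranded L unfooted): (ˈfa.fru) (ˈsto.li) (ˈfu.sko) (ˈpi.ka) (ˈma:d).
Foot heads: 1, 3, 5, 7, 9.
Primary stress on the rightmost head = syllable 9.
Primary stress: syllable 9 → fa.fru.sto.li.fu.sko.pi.ka.ˈma:d.

9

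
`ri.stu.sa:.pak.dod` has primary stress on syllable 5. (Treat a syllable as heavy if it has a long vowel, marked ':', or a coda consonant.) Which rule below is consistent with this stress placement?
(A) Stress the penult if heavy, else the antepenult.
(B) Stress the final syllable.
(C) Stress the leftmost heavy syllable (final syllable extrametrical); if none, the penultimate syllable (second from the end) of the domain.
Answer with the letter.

Rule A → syllable 4 (observed: 5).
Rule B → syllable 5 ✓.
Rule C → syllable 3 (observed: 5).

B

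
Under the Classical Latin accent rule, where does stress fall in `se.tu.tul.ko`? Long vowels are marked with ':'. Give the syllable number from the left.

3

Classical Latin: stress the penult if heavy (long vowel or closed), else the antepenult.
Weights: 2 tu L, 3 tul H, 4 ko L.
The penult (syllable 3, tul) is heavy, so it takes stress.
Stress on syllable 3: se.tu.ˈtul.ko.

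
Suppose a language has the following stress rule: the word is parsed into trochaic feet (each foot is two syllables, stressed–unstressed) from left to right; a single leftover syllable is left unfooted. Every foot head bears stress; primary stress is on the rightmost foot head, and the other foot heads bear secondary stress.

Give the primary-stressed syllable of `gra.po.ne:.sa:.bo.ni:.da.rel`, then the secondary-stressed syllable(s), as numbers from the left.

primary 7, secondary 1, 3, 5

Parse left to right into trochaic (ˈσσ) feet: (ˈgra.po) (ˈne:.sa:) (ˈbo.ni:) (ˈda.rel).
Foot heads (stressed positions): 1, 3, 5, 7.
End Rule Rightmost: primary stress on the rightmost head = syllable 7.
Secondary stress on 1, 3, 5: ˌgra.po.ˌne:.sa:.ˌbo.ni:.ˈda.rel.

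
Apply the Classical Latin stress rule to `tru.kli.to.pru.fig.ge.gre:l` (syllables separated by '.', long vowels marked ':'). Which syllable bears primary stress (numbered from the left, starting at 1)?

5

Classical Latin: stress the penult if heavy (long vowel or closed), else the antepenult.
Weights: 5 fig H, 6 ge L, 7 gre:l H.
The penult (syllable 6, ge) is light, so stress falls on the antepenult (syllable 5, fig).
Stress on syllable 5: tru.kli.to.pru.ˈfig.ge.gre:l.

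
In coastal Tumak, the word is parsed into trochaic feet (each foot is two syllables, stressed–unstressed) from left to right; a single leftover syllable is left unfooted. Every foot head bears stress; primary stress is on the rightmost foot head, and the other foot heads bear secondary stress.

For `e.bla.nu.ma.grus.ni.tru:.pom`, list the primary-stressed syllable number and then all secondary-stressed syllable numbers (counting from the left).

primary 7, secondary 1, 3, 5

Parse left to right into trochaic (ˈσσ) feet: (ˈe.bla) (ˈnu.ma) (ˈgrus.ni) (ˈtru:.pom).
Foot heads (stressed positions): 1, 3, 5, 7.
End Rule Rightmost: primary stress on the rightmost head = syllable 7.
Secondary stress on 1, 3, 5: ˌe.bla.ˌnu.ma.ˌgrus.ni.ˈtru:.pom.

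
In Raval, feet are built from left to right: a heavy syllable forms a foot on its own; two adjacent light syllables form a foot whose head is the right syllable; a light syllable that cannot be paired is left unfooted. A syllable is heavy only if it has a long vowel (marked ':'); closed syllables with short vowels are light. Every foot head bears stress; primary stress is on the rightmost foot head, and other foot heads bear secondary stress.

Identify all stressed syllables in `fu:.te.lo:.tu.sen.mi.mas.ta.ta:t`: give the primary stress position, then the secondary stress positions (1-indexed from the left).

primary 9, secondary 1, 3, 5, 7

Weights: 1 fu: H, 2 te L, 3 lo: H, 4 tu L, 5 sen L, 6 mi L, 7 mas L, 8 ta L, 9 ta:t H.
Parse left to right (heavy = foot alone; LL = one foot; stranded L unfooted): (ˈfu:) te (ˈlo:) (tu.ˈsen) (mi.ˈmas) ta (ˈta:t).
Foot heads: 1, 3, 5, 7, 9.
Primary stress on the rightmost head = syllable 9.
Secondary stress on 1, 3, 5, 7: ˌfu:.te.ˌlo:.tu.ˌsen.mi.ˌmas.ta.ˈta:t.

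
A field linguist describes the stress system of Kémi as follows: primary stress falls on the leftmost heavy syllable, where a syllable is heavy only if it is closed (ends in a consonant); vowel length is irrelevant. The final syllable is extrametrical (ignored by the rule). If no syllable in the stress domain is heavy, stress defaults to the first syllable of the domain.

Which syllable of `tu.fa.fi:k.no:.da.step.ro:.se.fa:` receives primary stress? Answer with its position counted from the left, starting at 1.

3

The final syllable (9, fa:) is extrametrical; the stress domain is syllables 1–8.
Weights: 1 tu L, 2 fa L, 3 fi:k H, 4 no: L, 5 da L, 6 step H, 7 ro: L, 8 se L.
Heavy syllables in the domain: 3, 6. The leftmost is syllable 3 (fi:k).
Primary stress: syllable 3 → tu.fa.ˈfi:k.no:.da.step.ro:.se.fa:.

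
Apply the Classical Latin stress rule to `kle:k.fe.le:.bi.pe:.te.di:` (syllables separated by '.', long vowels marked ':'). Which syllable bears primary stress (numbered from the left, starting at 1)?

Classical Latin: stress the penult if heavy (long vowel or closed), else the antepenult.
Weights: 5 pe: H, 6 te L, 7 di: H.
The penult (syllable 6, te) is light, so stress falls on the antepenult (syllable 5, pe:).
Stress on syllable 5: kle:k.fe.le:.bi.ˈpe:.te.di:.

5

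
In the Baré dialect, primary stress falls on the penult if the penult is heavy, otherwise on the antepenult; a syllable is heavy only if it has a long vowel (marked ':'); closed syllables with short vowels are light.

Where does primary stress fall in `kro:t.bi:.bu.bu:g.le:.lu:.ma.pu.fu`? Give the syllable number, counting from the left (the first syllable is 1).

7

Weights: 7 ma L, 8 pu L, 9 fu L.
The penult (syllable 8, pu) is light, so stress falls on the antepenult (syllable 7, ma).
Primary stress: syllable 7 → kro:t.bi:.bu.bu:g.le:.lu:.ˈma.pu.fu.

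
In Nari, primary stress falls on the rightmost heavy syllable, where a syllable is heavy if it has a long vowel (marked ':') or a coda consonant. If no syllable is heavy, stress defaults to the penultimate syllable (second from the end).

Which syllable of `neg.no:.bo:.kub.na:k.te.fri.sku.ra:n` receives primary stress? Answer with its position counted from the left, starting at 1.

9

Weights: 1 neg H, 2 no: H, 3 bo: H, 4 kub H, 5 na:k H, 6 te L, 7 fri L, 8 sku L, 9 ra:n H.
Heavy syllables in the domain: 1, 2, 3, 4, 5, 9. The rightmost is syllable 9 (ra:n).
Primary stress: syllable 9 → neg.no:.bo:.kub.na:k.te.fri.sku.ˈra:n.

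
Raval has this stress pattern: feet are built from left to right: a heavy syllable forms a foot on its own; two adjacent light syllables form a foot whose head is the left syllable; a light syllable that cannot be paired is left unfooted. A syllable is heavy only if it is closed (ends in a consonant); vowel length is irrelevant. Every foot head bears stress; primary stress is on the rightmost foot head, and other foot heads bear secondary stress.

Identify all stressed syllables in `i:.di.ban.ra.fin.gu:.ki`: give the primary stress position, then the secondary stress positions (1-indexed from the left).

primary 6, secondary 1, 3, 5

Weights: 1 i: L, 2 di L, 3 ban H, 4 ra L, 5 fin H, 6 gu: L, 7 ki L.
Parse left to right (heavy = foot alone; LL = one foot; stranded L unfooted): (ˈi:.di) (ˈban) ra (ˈfin) (ˈgu:.ki).
Foot heads: 1, 3, 5, 6.
Primary stress on the rightmost head = syllable 6.
Secondary stress on 1, 3, 5: ˌi:.di.ˌban.ra.ˌfin.ˈgu:.ki.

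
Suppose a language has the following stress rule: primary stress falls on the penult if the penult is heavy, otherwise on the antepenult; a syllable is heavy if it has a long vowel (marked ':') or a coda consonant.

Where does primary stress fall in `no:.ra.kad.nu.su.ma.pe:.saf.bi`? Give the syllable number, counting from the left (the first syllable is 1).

8

Weights: 7 pe: H, 8 saf H, 9 bi L.
The penult (syllable 8, saf) is heavy, so it takes stress.
Primary stress: syllable 8 → no:.ra.kad.nu.su.ma.pe:.ˈsaf.bi.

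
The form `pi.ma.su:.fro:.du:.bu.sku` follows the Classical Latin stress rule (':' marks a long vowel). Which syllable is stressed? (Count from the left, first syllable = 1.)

5

Classical Latin: stress the penult if heavy (long vowel or closed), else the antepenult.
Weights: 5 du: H, 6 bu L, 7 sku L.
The penult (syllable 6, bu) is light, so stress falls on the antepenult (syllable 5, du:).
Stress on syllable 5: pi.ma.su:.fro:.ˈdu:.bu.sku.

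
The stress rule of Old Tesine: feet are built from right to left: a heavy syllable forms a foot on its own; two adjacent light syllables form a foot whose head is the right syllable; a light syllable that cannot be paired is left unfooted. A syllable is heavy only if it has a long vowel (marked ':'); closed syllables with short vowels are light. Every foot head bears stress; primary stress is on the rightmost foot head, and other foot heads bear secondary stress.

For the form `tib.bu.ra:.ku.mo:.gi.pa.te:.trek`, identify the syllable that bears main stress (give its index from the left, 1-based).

Weights: 1 tib L, 2 bu L, 3 ra: H, 4 ku L, 5 mo: H, 6 gi L, 7 pa L, 8 te: H, 9 trek L.
Parse right to left (heavy = foot alone; LL = one foot; stranded L unfooted): (tib.ˈbu) (ˈra:) ku (ˈmo:) (gi.ˈpa) (ˈte:) trek.
Foot heads: 2, 3, 5, 7, 8.
Primary stress on the rightmost head = syllable 8.
Primary stress: syllable 8 → tib.bu.ra:.ku.mo:.gi.pa.ˈte:.trek.

8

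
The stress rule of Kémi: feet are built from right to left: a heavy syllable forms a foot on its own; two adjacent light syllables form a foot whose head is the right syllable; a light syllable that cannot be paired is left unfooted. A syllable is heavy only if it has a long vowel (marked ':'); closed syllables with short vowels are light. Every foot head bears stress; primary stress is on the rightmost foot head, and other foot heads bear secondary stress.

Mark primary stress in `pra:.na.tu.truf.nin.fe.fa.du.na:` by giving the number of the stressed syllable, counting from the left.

Weights: 1 pra: H, 2 na L, 3 tu L, 4 truf L, 5 nin L, 6 fe L, 7 fa L, 8 du L, 9 na: H.
Parse right to left (heavy = foot alone; LL = one foot; stranded L unfooted): (ˈpra:) na (tu.ˈtruf) (nin.ˈfe) (fa.ˈdu) (ˈna:).
Foot heads: 1, 4, 6, 8, 9.
Primary stress on the rightmost head = syllable 9.
Primary stress: syllable 9 → pra:.na.tu.truf.nin.fe.fa.du.ˈna:.

9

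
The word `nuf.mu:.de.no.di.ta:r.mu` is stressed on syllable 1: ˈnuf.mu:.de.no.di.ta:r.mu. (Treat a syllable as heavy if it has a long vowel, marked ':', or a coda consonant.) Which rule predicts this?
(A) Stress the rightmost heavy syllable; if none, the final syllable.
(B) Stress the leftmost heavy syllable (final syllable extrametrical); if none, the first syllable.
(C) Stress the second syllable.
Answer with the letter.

B

Rule A → syllable 6 (observed: 1).
Rule B → syllable 1 ✓.
Rule C → syllable 2 (observed: 1).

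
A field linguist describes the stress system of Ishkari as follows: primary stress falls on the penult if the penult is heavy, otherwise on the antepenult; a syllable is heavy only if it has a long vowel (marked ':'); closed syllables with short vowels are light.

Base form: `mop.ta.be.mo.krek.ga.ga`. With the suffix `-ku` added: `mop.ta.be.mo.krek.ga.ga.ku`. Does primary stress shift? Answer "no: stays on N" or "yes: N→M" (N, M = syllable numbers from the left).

Base `mop.ta.be.mo.krek.ga.ga` (7 syllables):
  Weights: 5 krek L, 6 ga L, 7 ga L.
  The penult (syllable 6, ga) is light, so stress falls on the antepenult (syllable 5, krek).
  → primary stress on syllable 5.
Suffixed `mop.ta.be.mo.krek.ga.ga.ku` (8 syllables):
  Weights: 6 ga L, 7 ga L, 8 ku L.
  The penult (syllable 7, ga) is light, so stress falls on the antepenult (syllable 6, ga).
  → primary stress on syllable 6.

yes: 5→6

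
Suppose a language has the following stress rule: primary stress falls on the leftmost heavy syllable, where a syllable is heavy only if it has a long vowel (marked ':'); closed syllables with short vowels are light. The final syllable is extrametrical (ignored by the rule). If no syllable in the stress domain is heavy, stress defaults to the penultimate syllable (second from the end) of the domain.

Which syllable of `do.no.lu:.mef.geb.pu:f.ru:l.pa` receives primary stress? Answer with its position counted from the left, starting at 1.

3

The final syllable (8, pa) is extrametrical; the stress domain is syllables 1–7.
Weights: 1 do L, 2 no L, 3 lu: H, 4 mef L, 5 geb L, 6 pu:f H, 7 ru:l H.
Heavy syllables in the domain: 3, 6, 7. The leftmost is syllable 3 (lu:).
Primary stress: syllable 3 → do.no.ˈlu:.mef.geb.pu:f.ru:l.pa.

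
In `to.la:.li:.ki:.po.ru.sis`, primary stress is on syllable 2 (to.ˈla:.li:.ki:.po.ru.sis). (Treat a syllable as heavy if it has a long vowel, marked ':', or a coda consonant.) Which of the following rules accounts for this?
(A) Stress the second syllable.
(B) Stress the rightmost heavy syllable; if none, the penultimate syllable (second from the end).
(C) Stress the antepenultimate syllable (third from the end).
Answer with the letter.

Rule A → syllable 2 ✓.
Rule B → syllable 7 (observed: 2).
Rule C → syllable 5 (observed: 2).

A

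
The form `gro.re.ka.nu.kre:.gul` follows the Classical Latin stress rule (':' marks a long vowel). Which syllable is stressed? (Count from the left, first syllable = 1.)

5

Classical Latin: stress the penult if heavy (long vowel or closed), else the antepenult.
Weights: 4 nu L, 5 kre: H, 6 gul H.
The penult (syllable 5, kre:) is heavy, so it takes stress.
Stress on syllable 5: gro.re.ka.nu.ˈkre:.gul.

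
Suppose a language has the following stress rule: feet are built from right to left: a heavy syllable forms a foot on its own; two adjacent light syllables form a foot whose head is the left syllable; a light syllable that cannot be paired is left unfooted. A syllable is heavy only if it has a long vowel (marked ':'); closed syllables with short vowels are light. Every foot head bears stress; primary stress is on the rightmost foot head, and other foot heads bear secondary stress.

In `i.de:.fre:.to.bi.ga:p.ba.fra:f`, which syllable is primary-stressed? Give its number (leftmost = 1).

Weights: 1 i L, 2 de: H, 3 fre: H, 4 to L, 5 bi L, 6 ga:p H, 7 ba L, 8 fra:f H.
Parse right to left (heavy = foot alone; LL = one foot; stranded L unfooted): i (ˈde:) (ˈfre:) (ˈto.bi) (ˈga:p) ba (ˈfra:f).
Foot heads: 2, 3, 4, 6, 8.
Primary stress on the rightmost head = syllable 8.
Primary stress: syllable 8 → i.de:.fre:.to.bi.ga:p.ba.ˈfra:f.

8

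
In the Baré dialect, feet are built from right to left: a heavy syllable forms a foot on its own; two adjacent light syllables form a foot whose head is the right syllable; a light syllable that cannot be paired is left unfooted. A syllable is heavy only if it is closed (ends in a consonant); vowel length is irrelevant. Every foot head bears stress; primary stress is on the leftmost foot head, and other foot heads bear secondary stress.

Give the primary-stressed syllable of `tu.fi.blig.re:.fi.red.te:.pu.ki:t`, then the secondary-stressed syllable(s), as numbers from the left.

Weights: 1 tu L, 2 fi L, 3 blig H, 4 re: L, 5 fi L, 6 red H, 7 te: L, 8 pu L, 9 ki:t H.
Parse right to left (heavy = foot alone; LL = one foot; stranded L unfooted): (tu.ˈfi) (ˈblig) (re:.ˈfi) (ˈred) (te:.ˈpu) (ˈki:t).
Foot heads: 2, 3, 5, 6, 8, 9.
Primary stress on the leftmost head = syllable 2.
Secondary stress on 3, 5, 6, 8, 9: tu.ˈfi.ˌblig.re:.ˌfi.ˌred.te:.ˌpu.ˌki:t.

primary 2, secondary 3, 5, 6, 8, 9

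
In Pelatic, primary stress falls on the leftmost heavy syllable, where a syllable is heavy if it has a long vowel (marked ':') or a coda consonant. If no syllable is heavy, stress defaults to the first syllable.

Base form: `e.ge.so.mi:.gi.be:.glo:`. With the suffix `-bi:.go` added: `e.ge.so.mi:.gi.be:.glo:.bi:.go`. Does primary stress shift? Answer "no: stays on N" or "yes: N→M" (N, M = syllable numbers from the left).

no: stays on 4

Base `e.ge.so.mi:.gi.be:.glo:` (7 syllables):
  Weights: 1 e L, 2 ge L, 3 so L, 4 mi: H, 5 gi L, 6 be: H, 7 glo: H.
  Heavy syllables in the domain: 4, 6, 7. The leftmost is syllable 4 (mi:).
  → primary stress on syllable 4.
Suffixed `e.ge.so.mi:.gi.be:.glo:.bi:.go` (9 syllables):
  Weights: 1 e L, 2 ge L, 3 so L, 4 mi: H, 5 gi L, 6 be: H, 7 glo: H, 8 bi: H, 9 go L.
  Heavy syllables in the domain: 4, 6, 7, 8. The leftmost is syllable 4 (mi:).
  → primary stress on syllable 4.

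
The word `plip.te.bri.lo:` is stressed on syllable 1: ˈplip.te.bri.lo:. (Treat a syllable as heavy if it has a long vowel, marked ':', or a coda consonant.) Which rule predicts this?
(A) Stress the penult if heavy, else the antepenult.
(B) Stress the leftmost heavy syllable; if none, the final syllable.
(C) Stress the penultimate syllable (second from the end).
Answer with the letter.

B

Rule A → syllable 2 (observed: 1).
Rule B → syllable 1 ✓.
Rule C → syllable 3 (observed: 1).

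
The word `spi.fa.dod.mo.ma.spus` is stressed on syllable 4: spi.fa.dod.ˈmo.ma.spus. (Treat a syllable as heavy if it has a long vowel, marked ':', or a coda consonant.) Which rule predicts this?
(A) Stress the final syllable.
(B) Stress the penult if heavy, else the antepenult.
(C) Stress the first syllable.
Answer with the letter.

B

Rule A → syllable 6 (observed: 4).
Rule B → syllable 4 ✓.
Rule C → syllable 1 (observed: 4).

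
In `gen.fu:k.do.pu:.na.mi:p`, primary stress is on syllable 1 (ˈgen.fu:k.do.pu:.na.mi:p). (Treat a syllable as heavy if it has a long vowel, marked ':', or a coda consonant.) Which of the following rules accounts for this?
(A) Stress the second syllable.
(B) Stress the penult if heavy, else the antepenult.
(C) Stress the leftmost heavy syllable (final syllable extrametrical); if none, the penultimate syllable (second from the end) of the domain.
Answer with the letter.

C

Rule A → syllable 2 (observed: 1).
Rule B → syllable 4 (observed: 1).
Rule C → syllable 1 ✓.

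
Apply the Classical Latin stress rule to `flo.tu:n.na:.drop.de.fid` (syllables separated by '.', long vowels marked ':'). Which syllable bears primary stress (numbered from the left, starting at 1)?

4

Classical Latin: stress the penult if heavy (long vowel or closed), else the antepenult.
Weights: 4 drop H, 5 de L, 6 fid H.
The penult (syllable 5, de) is light, so stress falls on the antepenult (syllable 4, drop).
Stress on syllable 4: flo.tu:n.na:.ˈdrop.de.fid.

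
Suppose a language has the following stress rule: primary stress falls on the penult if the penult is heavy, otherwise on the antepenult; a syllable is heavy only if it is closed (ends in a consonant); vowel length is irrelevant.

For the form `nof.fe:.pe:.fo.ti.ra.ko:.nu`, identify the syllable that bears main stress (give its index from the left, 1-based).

6

Weights: 6 ra L, 7 ko: L, 8 nu L.
The penult (syllable 7, ko:) is light, so stress falls on the antepenult (syllable 6, ra).
Primary stress: syllable 6 → nof.fe:.pe:.fo.ti.ˈra.ko:.nu.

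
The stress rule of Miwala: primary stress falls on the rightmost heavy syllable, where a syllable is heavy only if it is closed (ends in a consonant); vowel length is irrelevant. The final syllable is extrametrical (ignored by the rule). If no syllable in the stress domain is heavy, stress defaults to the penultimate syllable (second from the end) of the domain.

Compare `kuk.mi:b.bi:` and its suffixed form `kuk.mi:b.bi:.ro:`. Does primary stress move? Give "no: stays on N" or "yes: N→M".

Base `kuk.mi:b.bi:` (3 syllables):
  The final syllable (3, bi:) is extrametrical; the stress domain is syllables 1–2.
  Weights: 1 kuk H, 2 mi:b H.
  Heavy syllables in the domain: 1, 2. The rightmost is syllable 2 (mi:b).
  → primary stress on syllable 2.
Suffixed `kuk.mi:b.bi:.ro:` (4 syllables):
  The final syllable (4, ro:) is extrametrical; the stress domain is syllables 1–3.
  Weights: 1 kuk H, 2 mi:b H, 3 bi: L.
  Heavy syllables in the domain: 1, 2. The rightmost is syllable 2 (mi:b).
  → primary stress on syllable 2.

no: stays on 2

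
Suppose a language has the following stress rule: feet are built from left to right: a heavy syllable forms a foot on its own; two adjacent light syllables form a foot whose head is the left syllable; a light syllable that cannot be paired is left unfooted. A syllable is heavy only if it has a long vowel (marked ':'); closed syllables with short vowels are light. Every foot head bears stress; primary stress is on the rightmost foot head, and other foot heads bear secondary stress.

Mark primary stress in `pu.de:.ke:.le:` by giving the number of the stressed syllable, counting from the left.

Weights: 1 pu L, 2 de: H, 3 ke: H, 4 le: H.
Parse left to right (heavy = foot alone; LL = one foot; stranded L unfooted): pu (ˈde:) (ˈke:) (ˈle:).
Foot heads: 2, 3, 4.
Primary stress on the rightmost head = syllable 4.
Primary stress: syllable 4 → pu.de:.ke:.ˈle:.

4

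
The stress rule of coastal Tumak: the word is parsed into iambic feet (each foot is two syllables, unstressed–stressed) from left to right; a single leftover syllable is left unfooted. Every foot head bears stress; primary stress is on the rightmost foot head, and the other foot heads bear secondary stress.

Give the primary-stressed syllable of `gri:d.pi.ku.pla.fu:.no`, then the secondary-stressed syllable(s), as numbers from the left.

primary 6, secondary 2, 4

Parse left to right into iambic (σˈσ) feet: (gri:d.ˈpi) (ku.ˈpla) (fu:.ˈno).
Foot heads (stressed positions): 2, 4, 6.
End Rule Rightmost: primary stress on the rightmost head = syllable 6.
Secondary stress on 2, 4: gri:d.ˌpi.ku.ˌpla.fu:.ˈno.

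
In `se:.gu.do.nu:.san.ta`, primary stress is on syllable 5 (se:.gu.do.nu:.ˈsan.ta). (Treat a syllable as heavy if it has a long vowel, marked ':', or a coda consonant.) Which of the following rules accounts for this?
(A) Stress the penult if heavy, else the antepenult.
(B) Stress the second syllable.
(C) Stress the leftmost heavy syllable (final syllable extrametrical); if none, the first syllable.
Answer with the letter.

Rule A → syllable 5 ✓.
Rule B → syllable 2 (observed: 5).
Rule C → syllable 1 (observed: 5).

A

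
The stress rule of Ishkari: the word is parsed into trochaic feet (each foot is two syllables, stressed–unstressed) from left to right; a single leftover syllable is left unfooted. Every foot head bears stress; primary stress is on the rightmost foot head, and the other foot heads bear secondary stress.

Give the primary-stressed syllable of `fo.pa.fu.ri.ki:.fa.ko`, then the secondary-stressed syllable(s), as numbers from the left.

primary 5, secondary 1, 3

Parse left to right into trochaic (ˈσσ) feet: (ˈfo.pa) (ˈfu.ri) (ˈki:.fa) ko. Syllable 7 is left unfooted.
Foot heads (stressed positions): 1, 3, 5.
End Rule Rightmost: primary stress on the rightmost head = syllable 5.
Secondary stress on 1, 3: ˌfo.pa.ˌfu.ri.ˈki:.fa.ko.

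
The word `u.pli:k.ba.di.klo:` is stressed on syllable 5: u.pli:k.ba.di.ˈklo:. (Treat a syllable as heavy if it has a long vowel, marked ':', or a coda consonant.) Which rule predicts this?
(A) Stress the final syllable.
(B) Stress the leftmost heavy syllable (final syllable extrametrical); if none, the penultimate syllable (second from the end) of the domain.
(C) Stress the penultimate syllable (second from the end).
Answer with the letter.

Rule A → syllable 5 ✓.
Rule B → syllable 2 (observed: 5).
Rule C → syllable 4 (observed: 5).

A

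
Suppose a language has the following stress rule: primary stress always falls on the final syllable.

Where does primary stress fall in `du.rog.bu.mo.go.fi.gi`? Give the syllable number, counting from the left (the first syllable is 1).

The word has 7 syllables; the final syllable is syllable 7 (gi).
Primary stress: syllable 7 → du.rog.bu.mo.go.fi.ˈgi.

7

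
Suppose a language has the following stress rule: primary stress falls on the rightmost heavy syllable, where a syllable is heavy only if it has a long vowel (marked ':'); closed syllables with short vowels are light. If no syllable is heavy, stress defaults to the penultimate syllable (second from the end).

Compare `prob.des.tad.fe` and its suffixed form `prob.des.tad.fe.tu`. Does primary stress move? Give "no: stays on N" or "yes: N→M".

yes: 3→4

Base `prob.des.tad.fe` (4 syllables):
  Weights: 1 prob L, 2 des L, 3 tad L, 4 fe L.
  No heavy syllable in the domain; default to the penultimate syllable (second from the end) = syllable 3.
  → primary stress on syllable 3.
Suffixed `prob.des.tad.fe.tu` (5 syllables):
  Weights: 1 prob L, 2 des L, 3 tad L, 4 fe L, 5 tu L.
  No heavy syllable in the domain; default to the penultimate syllable (second from the end) = syllable 4.
  → primary stress on syllable 4.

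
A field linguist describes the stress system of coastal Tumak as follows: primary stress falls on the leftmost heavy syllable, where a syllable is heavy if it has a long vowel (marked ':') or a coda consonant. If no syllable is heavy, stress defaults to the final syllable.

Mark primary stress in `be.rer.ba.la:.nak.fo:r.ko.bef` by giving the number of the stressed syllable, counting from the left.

2

Weights: 1 be L, 2 rer H, 3 ba L, 4 la: H, 5 nak H, 6 fo:r H, 7 ko L, 8 bef H.
Heavy syllables in the domain: 2, 4, 5, 6, 8. The leftmost is syllable 2 (rer).
Primary stress: syllable 2 → be.ˈrer.ba.la:.nak.fo:r.ko.bef.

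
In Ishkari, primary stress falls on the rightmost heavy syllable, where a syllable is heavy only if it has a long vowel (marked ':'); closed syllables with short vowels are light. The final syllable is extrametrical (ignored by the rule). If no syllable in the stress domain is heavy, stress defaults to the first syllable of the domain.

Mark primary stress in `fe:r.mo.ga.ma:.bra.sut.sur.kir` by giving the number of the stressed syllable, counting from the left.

4

The final syllable (8, kir) is extrametrical; the stress domain is syllables 1–7.
Weights: 1 fe:r H, 2 mo L, 3 ga L, 4 ma: H, 5 bra L, 6 sut L, 7 sur L.
Heavy syllables in the domain: 1, 4. The rightmost is syllable 4 (ma:).
Primary stress: syllable 4 → fe:r.mo.ga.ˈma:.bra.sut.sur.kir.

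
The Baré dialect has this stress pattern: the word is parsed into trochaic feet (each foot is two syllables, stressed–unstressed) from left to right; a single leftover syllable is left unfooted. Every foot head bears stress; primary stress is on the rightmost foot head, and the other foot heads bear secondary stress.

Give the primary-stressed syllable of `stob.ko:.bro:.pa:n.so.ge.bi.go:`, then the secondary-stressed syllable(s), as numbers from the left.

primary 7, secondary 1, 3, 5

Parse left to right into trochaic (ˈσσ) feet: (ˈstob.ko:) (ˈbro:.pa:n) (ˈso.ge) (ˈbi.go:).
Foot heads (stressed positions): 1, 3, 5, 7.
End Rule Rightmost: primary stress on the rightmost head = syllable 7.
Secondary stress on 1, 3, 5: ˌstob.ko:.ˌbro:.pa:n.ˌso.ge.ˈbi.go:.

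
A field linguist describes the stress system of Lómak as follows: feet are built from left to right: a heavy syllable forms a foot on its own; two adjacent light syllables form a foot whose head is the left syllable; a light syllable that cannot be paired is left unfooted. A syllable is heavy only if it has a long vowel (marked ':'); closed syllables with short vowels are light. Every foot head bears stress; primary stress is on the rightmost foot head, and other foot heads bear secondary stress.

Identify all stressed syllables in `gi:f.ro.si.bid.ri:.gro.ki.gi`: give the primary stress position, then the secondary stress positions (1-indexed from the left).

primary 6, secondary 1, 2, 5

Weights: 1 gi:f H, 2 ro L, 3 si L, 4 bid L, 5 ri: H, 6 gro L, 7 ki L, 8 gi L.
Parse left to right (heavy = foot alone; LL = one foot; stranded L unfooted): (ˈgi:f) (ˈro.si) bid (ˈri:) (ˈgro.ki) gi.
Foot heads: 1, 2, 5, 6.
Primary stress on the rightmost head = syllable 6.
Secondary stress on 1, 2, 5: ˌgi:f.ˌro.si.bid.ˌri:.ˈgro.ki.gi.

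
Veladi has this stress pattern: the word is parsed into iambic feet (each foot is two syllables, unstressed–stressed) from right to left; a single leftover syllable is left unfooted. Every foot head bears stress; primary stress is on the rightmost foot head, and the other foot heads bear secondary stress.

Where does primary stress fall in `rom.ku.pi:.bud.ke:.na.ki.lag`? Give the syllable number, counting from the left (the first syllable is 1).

Parse right to left into iambic (σˈσ) feet: (rom.ˈku) (pi:.ˈbud) (ke:.ˈna) (ki.ˈlag).
Foot heads (stressed positions): 2, 4, 6, 8.
End Rule Rightmost: primary stress on the rightmost head = syllable 8.
Primary stress: syllable 8 → rom.ku.pi:.bud.ke:.na.ki.ˈlag.

8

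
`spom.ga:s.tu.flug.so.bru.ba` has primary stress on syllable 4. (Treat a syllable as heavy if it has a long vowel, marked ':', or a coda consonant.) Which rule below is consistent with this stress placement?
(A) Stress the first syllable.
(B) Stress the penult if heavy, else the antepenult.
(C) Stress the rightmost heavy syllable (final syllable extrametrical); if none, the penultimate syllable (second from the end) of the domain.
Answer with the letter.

Rule A → syllable 1 (observed: 4).
Rule B → syllable 5 (observed: 4).
Rule C → syllable 4 ✓.

C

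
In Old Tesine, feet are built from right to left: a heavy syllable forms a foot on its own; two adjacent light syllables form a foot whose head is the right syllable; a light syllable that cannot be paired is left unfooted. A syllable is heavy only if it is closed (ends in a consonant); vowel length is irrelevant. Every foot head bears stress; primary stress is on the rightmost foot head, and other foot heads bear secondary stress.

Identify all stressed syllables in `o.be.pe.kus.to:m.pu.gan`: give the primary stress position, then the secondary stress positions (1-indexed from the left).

Weights: 1 o L, 2 be L, 3 pe L, 4 kus H, 5 to:m H, 6 pu L, 7 gan H.
Parse right to left (heavy = foot alone; LL = one foot; stranded L unfooted): o (be.ˈpe) (ˈkus) (ˈto:m) pu (ˈgan).
Foot heads: 3, 4, 5, 7.
Primary stress on the rightmost head = syllable 7.
Secondary stress on 3, 4, 5: o.be.ˌpe.ˌkus.ˌto:m.pu.ˈgan.

primary 7, secondary 3, 4, 5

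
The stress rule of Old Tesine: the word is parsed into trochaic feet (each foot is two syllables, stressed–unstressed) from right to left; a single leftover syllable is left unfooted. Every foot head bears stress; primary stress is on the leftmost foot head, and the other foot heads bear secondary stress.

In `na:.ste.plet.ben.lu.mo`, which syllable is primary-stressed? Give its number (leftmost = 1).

1

Parse right to left into trochaic (ˈσσ) feet: (ˈna:.ste) (ˈplet.ben) (ˈlu.mo).
Foot heads (stressed positions): 1, 3, 5.
End Rule Leftmost: primary stress on the leftmost head = syllable 1.
Primary stress: syllable 1 → ˈna:.ste.plet.ben.lu.mo.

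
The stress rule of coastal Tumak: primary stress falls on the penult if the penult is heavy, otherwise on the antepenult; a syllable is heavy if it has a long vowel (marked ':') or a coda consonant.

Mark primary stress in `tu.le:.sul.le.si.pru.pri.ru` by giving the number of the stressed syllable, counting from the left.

Weights: 6 pru L, 7 pri L, 8 ru L.
The penult (syllable 7, pri) is light, so stress falls on the antepenult (syllable 6, pru).
Primary stress: syllable 6 → tu.le:.sul.le.si.ˈpru.pri.ru.

6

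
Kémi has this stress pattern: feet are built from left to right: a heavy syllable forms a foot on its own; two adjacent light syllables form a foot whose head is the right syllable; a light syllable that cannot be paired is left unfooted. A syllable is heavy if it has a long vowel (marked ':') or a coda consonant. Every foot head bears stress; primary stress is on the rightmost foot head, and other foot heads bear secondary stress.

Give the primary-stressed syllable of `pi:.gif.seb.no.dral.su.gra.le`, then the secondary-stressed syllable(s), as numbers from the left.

primary 7, secondary 1, 2, 3, 5

Weights: 1 pi: H, 2 gif H, 3 seb H, 4 no L, 5 dral H, 6 su L, 7 gra L, 8 le L.
Parse left to right (heavy = foot alone; LL = one foot; stranded L unfooted): (ˈpi:) (ˈgif) (ˈseb) no (ˈdral) (su.ˈgra) le.
Foot heads: 1, 2, 3, 5, 7.
Primary stress on the rightmost head = syllable 7.
Secondary stress on 1, 2, 3, 5: ˌpi:.ˌgif.ˌseb.no.ˌdral.su.ˈgra.le.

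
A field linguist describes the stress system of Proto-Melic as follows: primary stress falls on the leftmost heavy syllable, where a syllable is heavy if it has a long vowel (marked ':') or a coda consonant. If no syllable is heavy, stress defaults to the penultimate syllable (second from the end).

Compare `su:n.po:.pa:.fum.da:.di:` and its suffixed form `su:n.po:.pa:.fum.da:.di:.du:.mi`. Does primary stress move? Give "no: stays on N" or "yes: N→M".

no: stays on 1

Base `su:n.po:.pa:.fum.da:.di:` (6 syllables):
  Weights: 1 su:n H, 2 po: H, 3 pa: H, 4 fum H, 5 da: H, 6 di: H.
  Heavy syllables in the domain: 1, 2, 3, 4, 5, 6. The leftmost is syllable 1 (su:n).
  → primary stress on syllable 1.
Suffixed `su:n.po:.pa:.fum.da:.di:.du:.mi` (8 syllables):
  Weights: 1 su:n H, 2 po: H, 3 pa: H, 4 fum H, 5 da: H, 6 di: H, 7 du: H, 8 mi L.
  Heavy syllables in the domain: 1, 2, 3, 4, 5, 6, 7. The leftmost is syllable 1 (su:n).
  → primary stress on syllable 1.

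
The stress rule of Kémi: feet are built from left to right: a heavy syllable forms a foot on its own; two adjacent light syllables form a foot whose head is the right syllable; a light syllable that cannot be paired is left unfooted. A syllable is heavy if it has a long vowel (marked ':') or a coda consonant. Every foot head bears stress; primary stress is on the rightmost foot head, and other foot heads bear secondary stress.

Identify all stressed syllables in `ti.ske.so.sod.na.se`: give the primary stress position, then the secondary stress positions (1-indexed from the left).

Weights: 1 ti L, 2 ske L, 3 so L, 4 sod H, 5 na L, 6 se L.
Parse left to right (heavy = foot alone; LL = one foot; stranded L unfooted): (ti.ˈske) so (ˈsod) (na.ˈse).
Foot heads: 2, 4, 6.
Primary stress on the rightmost head = syllable 6.
Secondary stress on 2, 4: ti.ˌske.so.ˌsod.na.ˈse.

primary 6, secondary 2, 4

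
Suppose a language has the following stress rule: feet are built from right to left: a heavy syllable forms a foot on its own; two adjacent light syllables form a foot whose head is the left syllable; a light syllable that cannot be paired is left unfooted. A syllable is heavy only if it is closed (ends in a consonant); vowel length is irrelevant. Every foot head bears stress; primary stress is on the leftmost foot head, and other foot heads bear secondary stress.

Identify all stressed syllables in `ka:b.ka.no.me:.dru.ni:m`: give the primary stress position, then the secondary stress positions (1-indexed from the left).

Weights: 1 ka:b H, 2 ka L, 3 no L, 4 me: L, 5 dru L, 6 ni:m H.
Parse right to left (heavy = foot alone; LL = one foot; stranded L unfooted): (ˈka:b) (ˈka.no) (ˈme:.dru) (ˈni:m).
Foot heads: 1, 2, 4, 6.
Primary stress on the leftmost head = syllable 1.
Secondary stress on 2, 4, 6: ˈka:b.ˌka.no.ˌme:.dru.ˌni:m.

primary 1, secondary 2, 4, 6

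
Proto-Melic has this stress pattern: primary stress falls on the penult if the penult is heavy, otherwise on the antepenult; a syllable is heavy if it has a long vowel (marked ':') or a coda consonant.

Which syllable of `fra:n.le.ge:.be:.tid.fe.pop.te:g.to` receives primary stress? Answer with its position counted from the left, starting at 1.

Weights: 7 pop H, 8 te:g H, 9 to L.
The penult (syllable 8, te:g) is heavy, so it takes stress.
Primary stress: syllable 8 → fra:n.le.ge:.be:.tid.fe.pop.ˈte:g.to.

8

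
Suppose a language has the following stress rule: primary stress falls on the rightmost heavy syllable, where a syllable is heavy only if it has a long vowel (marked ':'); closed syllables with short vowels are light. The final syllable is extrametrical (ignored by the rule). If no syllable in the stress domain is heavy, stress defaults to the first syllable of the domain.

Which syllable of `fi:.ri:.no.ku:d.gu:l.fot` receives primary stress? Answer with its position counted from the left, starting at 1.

5

The final syllable (6, fot) is extrametrical; the stress domain is syllables 1–5.
Weights: 1 fi: H, 2 ri: H, 3 no L, 4 ku:d H, 5 gu:l H.
Heavy syllables in the domain: 1, 2, 4, 5. The rightmost is syllable 5 (gu:l).
Primary stress: syllable 5 → fi:.ri:.no.ku:d.ˈgu:l.fot.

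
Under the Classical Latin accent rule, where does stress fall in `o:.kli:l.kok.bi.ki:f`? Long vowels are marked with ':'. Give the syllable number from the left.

Classical Latin: stress the penult if heavy (long vowel or closed), else the antepenult.
Weights: 3 kok H, 4 bi L, 5 ki:f H.
The penult (syllable 4, bi) is light, so stress falls on the antepenult (syllable 3, kok).
Stress on syllable 3: o:.kli:l.ˈkok.bi.ki:f.

3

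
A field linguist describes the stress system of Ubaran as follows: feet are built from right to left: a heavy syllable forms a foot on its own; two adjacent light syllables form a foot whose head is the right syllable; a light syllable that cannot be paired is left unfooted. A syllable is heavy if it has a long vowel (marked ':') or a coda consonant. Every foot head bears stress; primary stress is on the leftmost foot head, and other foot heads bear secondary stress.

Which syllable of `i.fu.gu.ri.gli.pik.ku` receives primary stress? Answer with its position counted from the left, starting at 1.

Weights: 1 i L, 2 fu L, 3 gu L, 4 ri L, 5 gli L, 6 pik H, 7 ku L.
Parse right to left (heavy = foot alone; LL = one foot; stranded L unfooted): i (fu.ˈgu) (ri.ˈgli) (ˈpik) ku.
Foot heads: 3, 5, 6.
Primary stress on the leftmost head = syllable 3.
Primary stress: syllable 3 → i.fu.ˈgu.ri.gli.pik.ku.

3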